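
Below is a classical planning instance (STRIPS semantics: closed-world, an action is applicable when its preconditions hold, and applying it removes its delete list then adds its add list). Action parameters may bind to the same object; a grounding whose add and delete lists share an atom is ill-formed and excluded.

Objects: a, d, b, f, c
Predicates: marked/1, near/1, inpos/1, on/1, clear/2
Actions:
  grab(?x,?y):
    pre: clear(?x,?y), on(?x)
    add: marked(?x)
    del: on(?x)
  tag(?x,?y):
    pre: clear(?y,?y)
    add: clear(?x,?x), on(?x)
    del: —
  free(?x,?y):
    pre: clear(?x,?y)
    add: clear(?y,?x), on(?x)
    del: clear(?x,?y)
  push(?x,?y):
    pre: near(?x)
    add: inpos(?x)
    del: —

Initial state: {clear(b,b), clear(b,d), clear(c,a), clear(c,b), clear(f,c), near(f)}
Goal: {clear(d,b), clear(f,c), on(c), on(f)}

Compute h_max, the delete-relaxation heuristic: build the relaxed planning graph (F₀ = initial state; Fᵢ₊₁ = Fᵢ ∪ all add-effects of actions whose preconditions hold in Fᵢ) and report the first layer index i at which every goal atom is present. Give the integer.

1

F0 = init (6 atoms)
F1 = F0 ∪ {clear(a,a), clear(a,c), clear(b,c), clear(c,c), clear(c,f), clear(d,b), clear(d,d), clear(f,f), inpos(f), on(a), on(b), on(c), on(d), on(f)}  (20 atoms)
goal ⊆ F1  ⇒  h_max = 1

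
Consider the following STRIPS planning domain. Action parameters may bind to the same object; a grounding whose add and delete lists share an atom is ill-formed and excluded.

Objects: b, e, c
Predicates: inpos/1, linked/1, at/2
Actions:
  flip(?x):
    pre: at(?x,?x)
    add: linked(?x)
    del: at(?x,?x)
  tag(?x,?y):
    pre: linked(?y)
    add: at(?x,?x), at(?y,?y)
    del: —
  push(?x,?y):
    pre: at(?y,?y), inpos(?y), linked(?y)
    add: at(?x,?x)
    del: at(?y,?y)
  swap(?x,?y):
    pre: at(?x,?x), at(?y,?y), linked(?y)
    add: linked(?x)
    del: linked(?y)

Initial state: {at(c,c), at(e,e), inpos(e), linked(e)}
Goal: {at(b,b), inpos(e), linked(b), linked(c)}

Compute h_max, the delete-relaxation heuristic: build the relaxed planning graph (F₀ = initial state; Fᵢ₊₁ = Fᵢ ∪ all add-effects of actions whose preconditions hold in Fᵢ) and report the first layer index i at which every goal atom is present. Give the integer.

2

F0 = init (4 atoms)
F1 = F0 ∪ {at(b,b), linked(c)}  (6 atoms)
F2 = F1 ∪ {linked(b)}  (7 atoms)
goal ⊆ F2  ⇒  h_max = 2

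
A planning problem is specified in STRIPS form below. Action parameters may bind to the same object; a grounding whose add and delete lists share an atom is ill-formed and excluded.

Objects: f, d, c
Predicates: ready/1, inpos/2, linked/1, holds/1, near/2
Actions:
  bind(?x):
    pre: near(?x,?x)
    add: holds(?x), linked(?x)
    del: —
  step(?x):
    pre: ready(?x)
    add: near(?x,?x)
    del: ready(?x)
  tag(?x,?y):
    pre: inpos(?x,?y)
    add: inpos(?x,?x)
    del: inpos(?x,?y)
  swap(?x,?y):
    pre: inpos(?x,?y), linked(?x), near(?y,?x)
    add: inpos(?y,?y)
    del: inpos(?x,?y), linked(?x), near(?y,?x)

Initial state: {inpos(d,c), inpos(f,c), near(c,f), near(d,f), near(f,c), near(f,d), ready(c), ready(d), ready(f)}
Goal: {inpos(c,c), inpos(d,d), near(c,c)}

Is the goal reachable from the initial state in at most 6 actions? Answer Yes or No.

Yes

1. step(f)  →  {inpos(d,c), inpos(f,c), near(c,f), near(d,f), near(f,c), near(f,d), near(f,f), ready(c), ready(d)}
2. bind(f)  →  {holds(f), inpos(d,c), inpos(f,c), linked(f), near(c,f), near(d,f), near(f,c), near(f,d), near(f,f), ready(c), ready(d)}
3. step(c)  →  {holds(f), inpos(d,c), inpos(f,c), linked(f), near(c,c), near(c,f), near(d,f), near(f,c), near(f,d), near(f,f), ready(d)}
4. tag(d,c)  →  {holds(f), inpos(d,d), inpos(f,c), linked(f), near(c,c), near(c,f), near(d,f), near(f,c), near(f,d), near(f,f), ready(d)}
5. swap(f,c)  →  {holds(f), inpos(c,c), inpos(d,d), near(c,c), near(d,f), near(f,c), near(f,d), near(f,f), ready(d)}
optimal plan length = 5; 5 ≤ 6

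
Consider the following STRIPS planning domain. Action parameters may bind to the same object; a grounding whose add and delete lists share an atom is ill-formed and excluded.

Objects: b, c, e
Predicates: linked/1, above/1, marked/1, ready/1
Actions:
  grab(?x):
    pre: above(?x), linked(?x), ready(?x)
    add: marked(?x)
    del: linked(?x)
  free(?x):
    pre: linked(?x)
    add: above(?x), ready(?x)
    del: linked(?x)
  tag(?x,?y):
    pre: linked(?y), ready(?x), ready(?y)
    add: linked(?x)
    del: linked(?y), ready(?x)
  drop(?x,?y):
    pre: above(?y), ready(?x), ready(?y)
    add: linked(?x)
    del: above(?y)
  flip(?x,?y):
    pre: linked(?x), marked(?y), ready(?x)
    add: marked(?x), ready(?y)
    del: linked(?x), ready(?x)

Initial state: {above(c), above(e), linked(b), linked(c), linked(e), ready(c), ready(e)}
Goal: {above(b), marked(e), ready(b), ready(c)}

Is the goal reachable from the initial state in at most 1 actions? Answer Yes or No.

No

1. grab(e)  →  {above(c), above(e), linked(b), linked(c), marked(e), ready(c), ready(e)}
2. free(b)  →  {above(b), above(c), above(e), linked(c), marked(e), ready(b), ready(c), ready(e)}
optimal plan length = 2; 2 > 1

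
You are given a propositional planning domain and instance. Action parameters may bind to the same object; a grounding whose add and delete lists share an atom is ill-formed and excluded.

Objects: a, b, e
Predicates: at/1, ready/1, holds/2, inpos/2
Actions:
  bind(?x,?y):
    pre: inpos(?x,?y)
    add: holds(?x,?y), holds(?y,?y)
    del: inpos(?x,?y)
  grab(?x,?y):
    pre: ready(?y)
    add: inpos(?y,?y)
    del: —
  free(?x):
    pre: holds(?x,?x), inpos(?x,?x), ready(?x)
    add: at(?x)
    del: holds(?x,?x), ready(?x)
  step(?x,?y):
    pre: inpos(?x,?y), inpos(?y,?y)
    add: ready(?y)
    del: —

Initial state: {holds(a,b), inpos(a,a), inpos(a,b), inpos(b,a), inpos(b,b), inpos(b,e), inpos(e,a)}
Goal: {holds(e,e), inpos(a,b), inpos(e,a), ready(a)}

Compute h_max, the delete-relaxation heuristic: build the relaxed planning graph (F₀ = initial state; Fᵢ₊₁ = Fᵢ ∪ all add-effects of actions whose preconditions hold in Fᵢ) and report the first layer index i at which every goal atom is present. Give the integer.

1

F0 = init (7 atoms)
F1 = F0 ∪ {holds(a,a), holds(b,a), holds(b,b), holds(b,e), holds(e,a), holds(e,e), ready(a), ready(b)}  (15 atoms)
goal ⊆ F1  ⇒  h_max = 1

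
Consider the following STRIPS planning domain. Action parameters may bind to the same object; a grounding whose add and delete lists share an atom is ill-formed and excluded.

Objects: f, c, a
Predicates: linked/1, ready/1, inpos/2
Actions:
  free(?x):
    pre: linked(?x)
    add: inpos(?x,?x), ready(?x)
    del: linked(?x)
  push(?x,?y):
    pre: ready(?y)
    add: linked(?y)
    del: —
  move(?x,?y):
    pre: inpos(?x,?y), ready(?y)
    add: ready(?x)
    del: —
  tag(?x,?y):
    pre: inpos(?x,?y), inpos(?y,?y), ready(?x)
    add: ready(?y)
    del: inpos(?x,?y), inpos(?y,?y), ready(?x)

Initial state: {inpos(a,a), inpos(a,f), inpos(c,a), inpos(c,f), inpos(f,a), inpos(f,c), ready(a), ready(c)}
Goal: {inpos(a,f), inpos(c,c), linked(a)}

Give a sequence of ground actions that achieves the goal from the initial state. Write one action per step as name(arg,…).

push(f,c); free(c); push(f,a)

1. push(f,c)  →  {inpos(a,a), inpos(a,f), inpos(c,a), inpos(c,f), inpos(f,a), inpos(f,c), linked(c), ready(a), ready(c)}
2. free(c)  →  {inpos(a,a), inpos(a,f), inpos(c,a), inpos(c,c), inpos(c,f), inpos(f,a), inpos(f,c), ready(a), ready(c)}
3. push(f,a)  →  {inpos(a,a), inpos(a,f), inpos(c,a), inpos(c,c), inpos(c,f), inpos(f,a), inpos(f,c), linked(a), ready(a), ready(c)}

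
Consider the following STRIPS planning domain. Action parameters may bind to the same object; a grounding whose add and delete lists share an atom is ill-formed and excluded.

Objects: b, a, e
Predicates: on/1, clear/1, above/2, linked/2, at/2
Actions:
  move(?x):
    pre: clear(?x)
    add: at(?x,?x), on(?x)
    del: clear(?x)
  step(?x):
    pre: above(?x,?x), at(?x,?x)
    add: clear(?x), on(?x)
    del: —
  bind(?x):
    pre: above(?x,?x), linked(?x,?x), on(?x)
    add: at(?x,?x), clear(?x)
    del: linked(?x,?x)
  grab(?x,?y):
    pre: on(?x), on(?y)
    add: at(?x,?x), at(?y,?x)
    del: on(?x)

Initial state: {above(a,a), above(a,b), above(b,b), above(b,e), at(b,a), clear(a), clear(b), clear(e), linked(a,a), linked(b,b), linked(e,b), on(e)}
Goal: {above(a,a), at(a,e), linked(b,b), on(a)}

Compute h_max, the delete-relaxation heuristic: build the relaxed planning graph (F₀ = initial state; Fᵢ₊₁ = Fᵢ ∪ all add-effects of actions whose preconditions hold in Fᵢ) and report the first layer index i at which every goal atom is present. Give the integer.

2

F0 = init (12 atoms)
F1 = F0 ∪ {at(a,a), at(b,b), at(e,e), on(a), on(b)}  (17 atoms)
F2 = F1 ∪ {at(a,b), at(a,e), at(b,e), at(e,a), at(e,b)}  (22 atoms)
goal ⊆ F2  ⇒  h_max = 2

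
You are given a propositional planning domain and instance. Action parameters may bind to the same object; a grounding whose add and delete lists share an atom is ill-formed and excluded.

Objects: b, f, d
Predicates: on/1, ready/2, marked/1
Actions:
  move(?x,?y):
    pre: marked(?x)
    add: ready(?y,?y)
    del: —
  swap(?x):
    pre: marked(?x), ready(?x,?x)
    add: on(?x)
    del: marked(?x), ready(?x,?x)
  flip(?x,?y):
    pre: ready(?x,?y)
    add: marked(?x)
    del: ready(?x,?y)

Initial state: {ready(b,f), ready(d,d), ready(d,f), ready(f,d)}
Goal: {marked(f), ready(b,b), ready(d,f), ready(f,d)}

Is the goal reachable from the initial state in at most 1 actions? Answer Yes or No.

1. flip(b,f)  →  {marked(b), ready(d,d), ready(d,f), ready(f,d)}
2. move(b,b)  →  {marked(b), ready(b,b), ready(d,d), ready(d,f), ready(f,d)}
3. move(b,f)  →  {marked(b), ready(b,b), ready(d,d), ready(d,f), ready(f,d), ready(f,f)}
4. flip(f,f)  →  {marked(b), marked(f), ready(b,b), ready(d,d), ready(d,f), ready(f,d)}
optimal plan length = 4; 4 > 1

No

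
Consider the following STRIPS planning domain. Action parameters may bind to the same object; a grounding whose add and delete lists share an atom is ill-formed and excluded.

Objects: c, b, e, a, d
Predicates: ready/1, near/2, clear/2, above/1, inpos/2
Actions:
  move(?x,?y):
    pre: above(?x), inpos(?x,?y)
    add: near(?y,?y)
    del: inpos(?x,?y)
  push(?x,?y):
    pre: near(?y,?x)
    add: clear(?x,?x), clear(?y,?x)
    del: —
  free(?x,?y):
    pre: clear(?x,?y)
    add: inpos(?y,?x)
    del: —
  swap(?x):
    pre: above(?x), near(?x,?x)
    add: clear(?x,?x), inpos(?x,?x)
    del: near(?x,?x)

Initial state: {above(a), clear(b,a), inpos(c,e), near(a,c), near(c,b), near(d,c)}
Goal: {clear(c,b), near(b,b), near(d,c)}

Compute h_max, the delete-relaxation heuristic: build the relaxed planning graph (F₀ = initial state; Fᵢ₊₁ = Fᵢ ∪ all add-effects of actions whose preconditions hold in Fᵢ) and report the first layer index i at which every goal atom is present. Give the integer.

2

F0 = init (6 atoms)
F1 = F0 ∪ {clear(a,c), clear(b,b), clear(c,b), clear(c,c), clear(d,c), inpos(a,b)}  (12 atoms)
F2 = F1 ∪ {inpos(b,b), inpos(b,c), inpos(c,a), inpos(c,c), inpos(c,d), near(b,b)}  (18 atoms)
goal ⊆ F2  ⇒  h_max = 2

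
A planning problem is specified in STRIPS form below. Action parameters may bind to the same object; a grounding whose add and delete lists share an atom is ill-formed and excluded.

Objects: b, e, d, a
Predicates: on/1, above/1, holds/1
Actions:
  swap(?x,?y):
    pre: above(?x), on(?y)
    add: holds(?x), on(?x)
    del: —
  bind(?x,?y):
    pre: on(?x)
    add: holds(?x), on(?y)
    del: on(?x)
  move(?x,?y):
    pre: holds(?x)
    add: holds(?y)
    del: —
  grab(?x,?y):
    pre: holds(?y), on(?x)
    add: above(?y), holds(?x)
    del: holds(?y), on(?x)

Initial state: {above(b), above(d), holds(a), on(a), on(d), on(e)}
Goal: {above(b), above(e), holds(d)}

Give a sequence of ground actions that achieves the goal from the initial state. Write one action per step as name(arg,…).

1. bind(e,b)  →  {above(b), above(d), holds(a), holds(e), on(a), on(b), on(d)}
2. grab(d,e)  →  {above(b), above(d), above(e), holds(a), holds(d), on(a), on(b)}

bind(e,b); grab(d,e)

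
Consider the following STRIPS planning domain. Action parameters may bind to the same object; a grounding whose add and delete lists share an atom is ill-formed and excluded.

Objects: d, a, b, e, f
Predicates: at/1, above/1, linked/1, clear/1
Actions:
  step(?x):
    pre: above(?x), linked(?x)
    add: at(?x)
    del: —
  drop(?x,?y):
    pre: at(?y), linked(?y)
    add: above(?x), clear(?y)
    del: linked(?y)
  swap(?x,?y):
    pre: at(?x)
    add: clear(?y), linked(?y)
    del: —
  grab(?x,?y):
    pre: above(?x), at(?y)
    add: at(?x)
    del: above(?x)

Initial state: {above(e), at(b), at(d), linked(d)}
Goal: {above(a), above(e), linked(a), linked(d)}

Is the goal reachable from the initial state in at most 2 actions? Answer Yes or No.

1. drop(a,d)  →  {above(a), above(e), at(b), at(d), clear(d)}
2. swap(d,d)  →  {above(a), above(e), at(b), at(d), clear(d), linked(d)}
3. swap(d,a)  →  {above(a), above(e), at(b), at(d), clear(a), clear(d), linked(a), linked(d)}
optimal plan length = 3; 3 > 2

No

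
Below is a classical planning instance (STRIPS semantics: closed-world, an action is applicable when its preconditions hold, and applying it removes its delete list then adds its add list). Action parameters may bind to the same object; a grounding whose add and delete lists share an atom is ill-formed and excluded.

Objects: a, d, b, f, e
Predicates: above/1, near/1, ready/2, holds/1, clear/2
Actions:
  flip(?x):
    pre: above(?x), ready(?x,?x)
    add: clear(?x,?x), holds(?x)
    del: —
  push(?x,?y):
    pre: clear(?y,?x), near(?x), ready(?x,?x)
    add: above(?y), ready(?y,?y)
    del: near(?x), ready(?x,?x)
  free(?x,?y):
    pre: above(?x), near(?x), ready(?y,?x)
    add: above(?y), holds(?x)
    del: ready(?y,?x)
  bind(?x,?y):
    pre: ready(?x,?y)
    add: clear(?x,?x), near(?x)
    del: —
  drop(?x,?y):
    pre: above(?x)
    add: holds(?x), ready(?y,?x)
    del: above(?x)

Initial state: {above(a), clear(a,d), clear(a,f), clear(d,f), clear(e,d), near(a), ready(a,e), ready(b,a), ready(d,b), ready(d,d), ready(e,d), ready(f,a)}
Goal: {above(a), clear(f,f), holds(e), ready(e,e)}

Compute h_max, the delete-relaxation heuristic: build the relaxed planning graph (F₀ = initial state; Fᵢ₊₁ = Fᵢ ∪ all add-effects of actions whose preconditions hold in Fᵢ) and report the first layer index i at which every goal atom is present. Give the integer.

3

F0 = init (12 atoms)
F1 = F0 ∪ {above(b), above(f), clear(a,a), clear(b,b), clear(d,d), clear(e,e), clear(f,f), holds(a), near(b), near(d), near(e), near(f), ready(a,a), ready(d,a), ready(e,a)}  (27 atoms)
F2 = F1 ∪ {above(d), above(e), holds(b), holds(f), ready(a,b), ready(a,f), ready(b,b), ready(b,f), ready(d,f), ready(e,b), ready(e,e), ready(e,f), ready(f,b), ready(f,f)}  (41 atoms)
F3 = F2 ∪ {holds(d), holds(e), ready(a,d), ready(b,d), ready(b,e), ready(d,e), ready(f,d), ready(f,e)}  (49 atoms)
goal ⊆ F3  ⇒  h_max = 3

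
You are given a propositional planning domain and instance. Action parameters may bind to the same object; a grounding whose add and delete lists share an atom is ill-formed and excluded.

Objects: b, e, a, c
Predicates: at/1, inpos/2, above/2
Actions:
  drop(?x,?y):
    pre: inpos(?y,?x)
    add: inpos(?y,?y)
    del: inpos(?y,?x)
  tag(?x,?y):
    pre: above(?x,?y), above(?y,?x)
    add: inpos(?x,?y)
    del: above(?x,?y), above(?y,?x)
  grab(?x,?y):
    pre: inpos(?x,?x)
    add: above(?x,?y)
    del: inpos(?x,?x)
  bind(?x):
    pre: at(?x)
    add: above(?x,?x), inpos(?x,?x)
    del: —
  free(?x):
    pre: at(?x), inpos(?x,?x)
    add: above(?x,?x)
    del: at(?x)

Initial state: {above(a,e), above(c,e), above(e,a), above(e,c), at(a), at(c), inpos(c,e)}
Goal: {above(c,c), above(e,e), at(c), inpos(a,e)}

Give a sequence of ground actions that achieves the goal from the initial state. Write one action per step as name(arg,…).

tag(e,c); drop(c,e); tag(a,e); grab(e,e); bind(c)

1. tag(e,c)  →  {above(a,e), above(e,a), at(a), at(c), inpos(c,e), inpos(e,c)}
2. drop(c,e)  →  {above(a,e), above(e,a), at(a), at(c), inpos(c,e), inpos(e,e)}
3. tag(a,e)  →  {at(a), at(c), inpos(a,e), inpos(c,e), inpos(e,e)}
4. grab(e,e)  →  {above(e,e), at(a), at(c), inpos(a,e), inpos(c,e)}
5. bind(c)  →  {above(c,c), above(e,e), at(a), at(c), inpos(a,e), inpos(c,c), inpos(c,e)}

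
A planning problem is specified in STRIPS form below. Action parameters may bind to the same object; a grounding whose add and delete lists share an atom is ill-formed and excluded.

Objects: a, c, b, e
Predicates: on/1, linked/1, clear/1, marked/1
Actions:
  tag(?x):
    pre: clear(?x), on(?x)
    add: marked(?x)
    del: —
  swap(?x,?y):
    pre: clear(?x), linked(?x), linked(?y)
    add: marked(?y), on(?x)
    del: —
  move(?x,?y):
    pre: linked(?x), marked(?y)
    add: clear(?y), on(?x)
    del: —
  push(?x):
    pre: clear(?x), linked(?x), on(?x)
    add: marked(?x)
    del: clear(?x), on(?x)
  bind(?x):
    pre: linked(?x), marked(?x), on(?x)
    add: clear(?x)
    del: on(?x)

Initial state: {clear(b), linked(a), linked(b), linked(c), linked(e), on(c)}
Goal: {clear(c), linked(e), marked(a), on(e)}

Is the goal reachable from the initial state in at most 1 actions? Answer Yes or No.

No

1. swap(b,a)  →  {clear(b), linked(a), linked(b), linked(c), linked(e), marked(a), on(b), on(c)}
2. swap(b,c)  →  {clear(b), linked(a), linked(b), linked(c), linked(e), marked(a), marked(c), on(b), on(c)}
3. move(e,c)  →  {clear(b), clear(c), linked(a), linked(b), linked(c), linked(e), marked(a), marked(c), on(b), on(c), on(e)}
optimal plan length = 3; 3 > 1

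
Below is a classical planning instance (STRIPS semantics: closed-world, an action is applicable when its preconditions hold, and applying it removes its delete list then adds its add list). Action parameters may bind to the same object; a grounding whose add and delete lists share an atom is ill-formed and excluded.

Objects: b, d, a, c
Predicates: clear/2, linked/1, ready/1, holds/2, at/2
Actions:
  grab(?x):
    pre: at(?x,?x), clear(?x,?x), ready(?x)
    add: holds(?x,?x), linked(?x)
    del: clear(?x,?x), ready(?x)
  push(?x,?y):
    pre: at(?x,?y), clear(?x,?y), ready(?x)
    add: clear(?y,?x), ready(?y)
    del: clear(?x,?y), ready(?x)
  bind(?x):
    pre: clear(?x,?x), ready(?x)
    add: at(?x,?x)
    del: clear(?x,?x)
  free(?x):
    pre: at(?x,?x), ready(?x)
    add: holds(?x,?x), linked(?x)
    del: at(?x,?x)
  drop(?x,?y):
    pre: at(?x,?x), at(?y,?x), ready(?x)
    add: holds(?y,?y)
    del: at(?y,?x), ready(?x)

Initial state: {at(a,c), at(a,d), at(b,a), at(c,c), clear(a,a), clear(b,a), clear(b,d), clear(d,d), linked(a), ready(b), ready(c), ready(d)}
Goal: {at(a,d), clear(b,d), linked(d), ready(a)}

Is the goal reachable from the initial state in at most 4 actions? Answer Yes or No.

Yes

1. push(b,a)  →  {at(a,c), at(a,d), at(b,a), at(c,c), clear(a,a), clear(a,b), clear(b,d), clear(d,d), linked(a), ready(a), ready(c), ready(d)}
2. bind(d)  →  {at(a,c), at(a,d), at(b,a), at(c,c), at(d,d), clear(a,a), clear(a,b), clear(b,d), linked(a), ready(a), ready(c), ready(d)}
3. free(d)  →  {at(a,c), at(a,d), at(b,a), at(c,c), clear(a,a), clear(a,b), clear(b,d), holds(d,d), linked(a), linked(d), ready(a), ready(c), ready(d)}
optimal plan length = 3; 3 ≤ 4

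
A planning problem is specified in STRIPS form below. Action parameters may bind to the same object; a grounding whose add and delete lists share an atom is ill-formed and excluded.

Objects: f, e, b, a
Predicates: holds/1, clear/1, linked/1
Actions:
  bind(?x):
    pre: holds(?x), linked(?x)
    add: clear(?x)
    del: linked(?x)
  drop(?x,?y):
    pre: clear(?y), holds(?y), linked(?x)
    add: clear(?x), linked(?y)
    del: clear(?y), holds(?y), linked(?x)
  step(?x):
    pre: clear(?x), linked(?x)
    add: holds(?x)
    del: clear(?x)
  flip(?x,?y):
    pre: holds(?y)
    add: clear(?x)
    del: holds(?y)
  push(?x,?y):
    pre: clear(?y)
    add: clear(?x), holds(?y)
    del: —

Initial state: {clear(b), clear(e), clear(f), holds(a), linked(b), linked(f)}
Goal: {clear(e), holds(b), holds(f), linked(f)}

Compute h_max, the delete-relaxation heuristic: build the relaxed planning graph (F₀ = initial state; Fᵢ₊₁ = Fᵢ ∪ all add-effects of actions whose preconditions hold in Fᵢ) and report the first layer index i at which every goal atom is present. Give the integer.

1

F0 = init (6 atoms)
F1 = F0 ∪ {clear(a), holds(b), holds(e), holds(f)}  (10 atoms)
goal ⊆ F1  ⇒  h_max = 1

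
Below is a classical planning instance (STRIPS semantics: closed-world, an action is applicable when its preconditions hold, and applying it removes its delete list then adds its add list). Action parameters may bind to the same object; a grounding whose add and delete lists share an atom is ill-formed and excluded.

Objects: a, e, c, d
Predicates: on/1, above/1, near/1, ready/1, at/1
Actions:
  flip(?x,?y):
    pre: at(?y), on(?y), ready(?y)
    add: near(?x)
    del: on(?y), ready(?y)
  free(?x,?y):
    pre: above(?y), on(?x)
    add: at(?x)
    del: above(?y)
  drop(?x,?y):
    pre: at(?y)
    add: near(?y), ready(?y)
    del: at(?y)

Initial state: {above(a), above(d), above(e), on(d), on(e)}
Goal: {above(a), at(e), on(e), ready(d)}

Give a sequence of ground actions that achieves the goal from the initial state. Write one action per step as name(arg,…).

free(e,e); free(d,d); drop(a,d)

1. free(e,e)  →  {above(a), above(d), at(e), on(d), on(e)}
2. free(d,d)  →  {above(a), at(d), at(e), on(d), on(e)}
3. drop(a,d)  →  {above(a), at(e), near(d), on(d), on(e), ready(d)}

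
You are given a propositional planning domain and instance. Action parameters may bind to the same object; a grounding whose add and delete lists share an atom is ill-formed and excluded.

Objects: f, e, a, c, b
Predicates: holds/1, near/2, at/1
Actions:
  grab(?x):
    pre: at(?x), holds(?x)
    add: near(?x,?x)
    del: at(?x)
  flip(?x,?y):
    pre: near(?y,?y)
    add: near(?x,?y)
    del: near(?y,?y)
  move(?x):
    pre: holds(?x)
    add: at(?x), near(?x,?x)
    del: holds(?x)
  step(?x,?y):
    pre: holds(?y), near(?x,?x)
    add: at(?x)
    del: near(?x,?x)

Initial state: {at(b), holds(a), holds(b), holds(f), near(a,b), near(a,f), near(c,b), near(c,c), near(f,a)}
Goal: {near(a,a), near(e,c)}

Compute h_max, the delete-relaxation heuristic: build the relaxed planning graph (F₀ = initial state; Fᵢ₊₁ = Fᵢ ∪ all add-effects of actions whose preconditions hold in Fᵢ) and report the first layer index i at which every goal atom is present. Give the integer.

F0 = init (9 atoms)
F1 = F0 ∪ {at(a), at(c), at(f), near(a,a), near(a,c), near(b,b), near(b,c), near(e,c), near(f,c), near(f,f)}  (19 atoms)
goal ⊆ F1  ⇒  h_max = 1

1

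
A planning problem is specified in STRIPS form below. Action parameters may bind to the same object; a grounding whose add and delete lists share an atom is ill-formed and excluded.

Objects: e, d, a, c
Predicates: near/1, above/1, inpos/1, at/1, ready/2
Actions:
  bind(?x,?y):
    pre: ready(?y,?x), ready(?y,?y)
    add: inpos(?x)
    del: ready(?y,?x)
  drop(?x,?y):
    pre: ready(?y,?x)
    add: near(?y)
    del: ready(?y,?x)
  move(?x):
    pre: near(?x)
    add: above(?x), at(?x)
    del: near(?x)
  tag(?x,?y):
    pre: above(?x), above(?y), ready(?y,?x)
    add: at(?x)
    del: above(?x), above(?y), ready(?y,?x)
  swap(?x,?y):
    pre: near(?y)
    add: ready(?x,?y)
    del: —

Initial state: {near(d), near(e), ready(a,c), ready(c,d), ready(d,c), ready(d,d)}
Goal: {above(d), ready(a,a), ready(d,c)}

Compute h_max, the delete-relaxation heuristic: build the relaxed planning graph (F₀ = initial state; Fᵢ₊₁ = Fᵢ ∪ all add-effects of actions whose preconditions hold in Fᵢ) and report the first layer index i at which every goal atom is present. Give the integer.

2

F0 = init (6 atoms)
F1 = F0 ∪ {above(d), above(e), at(d), at(e), inpos(c), inpos(d), near(a), near(c), ready(a,d), ready(a,e), ready(c,e), ready(d,e), ready(e,d), ready(e,e)}  (20 atoms)
F2 = F1 ∪ {above(a), above(c), at(a), at(c), inpos(e), ready(a,a), ready(c,a), ready(c,c), ready(d,a), ready(e,a), ready(e,c)}  (31 atoms)
goal ⊆ F2  ⇒  h_max = 2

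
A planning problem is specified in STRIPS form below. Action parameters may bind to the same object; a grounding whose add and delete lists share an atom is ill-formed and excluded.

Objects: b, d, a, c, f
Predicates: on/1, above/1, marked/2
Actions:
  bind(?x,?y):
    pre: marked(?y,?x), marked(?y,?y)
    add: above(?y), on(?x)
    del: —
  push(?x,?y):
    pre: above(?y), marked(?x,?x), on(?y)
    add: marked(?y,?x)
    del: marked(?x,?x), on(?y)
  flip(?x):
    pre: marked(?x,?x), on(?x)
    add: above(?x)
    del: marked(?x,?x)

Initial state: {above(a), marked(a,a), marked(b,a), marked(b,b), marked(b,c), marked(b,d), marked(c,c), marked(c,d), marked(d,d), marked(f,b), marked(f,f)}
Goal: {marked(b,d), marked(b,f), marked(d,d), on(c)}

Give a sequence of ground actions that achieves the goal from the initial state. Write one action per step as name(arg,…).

1. bind(b,b)  →  {above(a), above(b), marked(a,a), marked(b,a), marked(b,b), marked(b,c), marked(b,d), marked(c,c), marked(c,d), marked(d,d), marked(f,b), marked(f,f), on(b)}
2. bind(c,b)  →  {above(a), above(b), marked(a,a), marked(b,a), marked(b,b), marked(b,c), marked(b,d), marked(c,c), marked(c,d), marked(d,d), marked(f,b), marked(f,f), on(b), on(c)}
3. push(f,b)  →  {above(a), above(b), marked(a,a), marked(b,a), marked(b,b), marked(b,c), marked(b,d), marked(b,f), marked(c,c), marked(c,d), marked(d,d), marked(f,b), on(c)}

bind(b,b); bind(c,b); push(f,b)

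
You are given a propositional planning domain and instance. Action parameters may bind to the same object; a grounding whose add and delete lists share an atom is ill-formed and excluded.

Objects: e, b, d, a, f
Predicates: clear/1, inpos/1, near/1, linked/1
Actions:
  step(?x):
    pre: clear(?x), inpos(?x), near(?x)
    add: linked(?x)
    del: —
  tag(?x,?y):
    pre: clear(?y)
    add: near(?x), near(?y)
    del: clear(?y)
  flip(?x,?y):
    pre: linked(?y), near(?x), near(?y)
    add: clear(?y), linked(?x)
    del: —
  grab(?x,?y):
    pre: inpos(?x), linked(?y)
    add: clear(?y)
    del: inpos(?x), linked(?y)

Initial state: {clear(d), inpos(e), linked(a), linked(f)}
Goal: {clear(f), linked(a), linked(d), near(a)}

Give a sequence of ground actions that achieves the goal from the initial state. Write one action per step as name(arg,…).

1. tag(a,d)  →  {inpos(e), linked(a), linked(f), near(a), near(d)}
2. flip(d,a)  →  {clear(a), inpos(e), linked(a), linked(d), linked(f), near(a), near(d)}
3. grab(e,f)  →  {clear(a), clear(f), linked(a), linked(d), near(a), near(d)}

tag(a,d); flip(d,a); grab(e,f)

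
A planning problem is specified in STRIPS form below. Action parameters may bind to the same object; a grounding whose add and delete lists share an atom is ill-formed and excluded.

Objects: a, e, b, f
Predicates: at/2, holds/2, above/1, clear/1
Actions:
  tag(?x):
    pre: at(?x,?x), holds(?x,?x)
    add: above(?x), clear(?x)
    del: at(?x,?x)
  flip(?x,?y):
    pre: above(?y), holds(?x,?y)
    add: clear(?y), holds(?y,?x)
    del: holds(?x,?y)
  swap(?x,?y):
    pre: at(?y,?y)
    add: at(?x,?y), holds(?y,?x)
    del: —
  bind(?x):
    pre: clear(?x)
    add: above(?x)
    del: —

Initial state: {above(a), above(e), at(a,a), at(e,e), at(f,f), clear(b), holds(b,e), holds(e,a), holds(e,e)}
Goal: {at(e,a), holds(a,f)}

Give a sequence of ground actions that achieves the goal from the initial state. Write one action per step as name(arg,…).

swap(e,a); swap(f,a)

1. swap(e,a)  →  {above(a), above(e), at(a,a), at(e,a), at(e,e), at(f,f), clear(b), holds(a,e), holds(b,e), holds(e,a), holds(e,e)}
2. swap(f,a)  →  {above(a), above(e), at(a,a), at(e,a), at(e,e), at(f,a), at(f,f), clear(b), holds(a,e), holds(a,f), holds(b,e), holds(e,a), holds(e,e)}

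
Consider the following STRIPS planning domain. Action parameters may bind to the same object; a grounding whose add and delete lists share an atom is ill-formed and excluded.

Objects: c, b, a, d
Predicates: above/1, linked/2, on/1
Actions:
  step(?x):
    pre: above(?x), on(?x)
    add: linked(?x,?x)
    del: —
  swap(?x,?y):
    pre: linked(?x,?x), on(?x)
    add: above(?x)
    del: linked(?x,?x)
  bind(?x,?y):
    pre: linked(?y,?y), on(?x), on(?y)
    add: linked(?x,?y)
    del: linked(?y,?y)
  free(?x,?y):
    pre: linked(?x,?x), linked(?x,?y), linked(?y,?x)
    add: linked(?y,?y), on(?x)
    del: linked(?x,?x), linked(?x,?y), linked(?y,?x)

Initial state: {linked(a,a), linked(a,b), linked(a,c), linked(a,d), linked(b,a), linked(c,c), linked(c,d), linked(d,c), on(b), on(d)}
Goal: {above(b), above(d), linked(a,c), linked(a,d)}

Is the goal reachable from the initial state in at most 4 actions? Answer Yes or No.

1. free(c,d)  →  {linked(a,a), linked(a,b), linked(a,c), linked(a,d), linked(b,a), linked(d,d), on(b), on(c), on(d)}
2. swap(d,c)  →  {above(d), linked(a,a), linked(a,b), linked(a,c), linked(a,d), linked(b,a), on(b), on(c), on(d)}
3. free(a,b)  →  {above(d), linked(a,c), linked(a,d), linked(b,b), on(a), on(b), on(c), on(d)}
4. swap(b,c)  →  {above(b), above(d), linked(a,c), linked(a,d), on(a), on(b), on(c), on(d)}
optimal plan length = 4; 4 ≤ 4

Yes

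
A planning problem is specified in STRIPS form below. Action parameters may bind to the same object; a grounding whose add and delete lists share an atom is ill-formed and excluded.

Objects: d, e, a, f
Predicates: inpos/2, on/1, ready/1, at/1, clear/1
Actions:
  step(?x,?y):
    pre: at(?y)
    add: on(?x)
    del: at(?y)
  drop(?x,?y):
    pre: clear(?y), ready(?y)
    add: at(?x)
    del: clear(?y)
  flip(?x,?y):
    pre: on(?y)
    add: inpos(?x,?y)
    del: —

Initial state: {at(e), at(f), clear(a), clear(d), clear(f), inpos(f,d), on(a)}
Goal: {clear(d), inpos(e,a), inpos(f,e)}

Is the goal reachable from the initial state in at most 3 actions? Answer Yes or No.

1. step(e,e)  →  {at(f), clear(a), clear(d), clear(f), inpos(f,d), on(a), on(e)}
2. flip(e,a)  →  {at(f), clear(a), clear(d), clear(f), inpos(e,a), inpos(f,d), on(a), on(e)}
3. flip(f,e)  →  {at(f), clear(a), clear(d), clear(f), inpos(e,a), inpos(f,d), inpos(f,e), on(a), on(e)}
optimal plan length = 3; 3 ≤ 3

Yes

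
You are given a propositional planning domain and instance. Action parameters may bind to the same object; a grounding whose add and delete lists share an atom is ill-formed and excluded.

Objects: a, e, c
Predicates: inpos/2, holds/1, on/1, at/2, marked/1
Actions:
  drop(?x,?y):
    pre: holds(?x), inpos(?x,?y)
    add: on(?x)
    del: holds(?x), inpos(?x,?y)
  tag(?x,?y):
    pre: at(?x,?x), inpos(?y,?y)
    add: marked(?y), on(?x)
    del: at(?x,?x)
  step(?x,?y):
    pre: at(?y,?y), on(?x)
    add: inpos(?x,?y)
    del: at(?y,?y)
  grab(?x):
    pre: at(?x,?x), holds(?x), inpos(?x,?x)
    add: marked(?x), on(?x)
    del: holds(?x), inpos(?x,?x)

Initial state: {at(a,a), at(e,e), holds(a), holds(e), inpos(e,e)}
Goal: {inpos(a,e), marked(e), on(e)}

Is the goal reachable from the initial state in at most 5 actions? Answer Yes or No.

1. tag(a,e)  →  {at(e,e), holds(a), holds(e), inpos(e,e), marked(e), on(a)}
2. drop(e,e)  →  {at(e,e), holds(a), marked(e), on(a), on(e)}
3. step(a,e)  →  {holds(a), inpos(a,e), marked(e), on(a), on(e)}
optimal plan length = 3; 3 ≤ 5

Yes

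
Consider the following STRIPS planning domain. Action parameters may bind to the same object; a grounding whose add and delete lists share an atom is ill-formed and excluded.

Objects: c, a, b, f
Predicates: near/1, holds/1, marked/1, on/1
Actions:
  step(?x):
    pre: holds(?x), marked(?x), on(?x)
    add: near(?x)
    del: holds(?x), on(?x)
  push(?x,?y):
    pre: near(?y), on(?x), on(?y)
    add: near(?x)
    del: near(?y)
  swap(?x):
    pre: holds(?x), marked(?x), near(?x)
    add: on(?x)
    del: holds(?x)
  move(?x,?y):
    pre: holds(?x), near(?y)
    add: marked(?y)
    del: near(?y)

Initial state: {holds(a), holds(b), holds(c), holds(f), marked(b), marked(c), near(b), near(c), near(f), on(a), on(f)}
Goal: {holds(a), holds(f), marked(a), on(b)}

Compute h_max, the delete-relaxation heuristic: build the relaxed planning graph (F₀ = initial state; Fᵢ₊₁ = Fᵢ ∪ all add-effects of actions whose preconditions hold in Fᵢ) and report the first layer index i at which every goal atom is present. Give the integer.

2

F0 = init (11 atoms)
F1 = F0 ∪ {marked(f), near(a), on(b), on(c)}  (15 atoms)
F2 = F1 ∪ {marked(a)}  (16 atoms)
goal ⊆ F2  ⇒  h_max = 2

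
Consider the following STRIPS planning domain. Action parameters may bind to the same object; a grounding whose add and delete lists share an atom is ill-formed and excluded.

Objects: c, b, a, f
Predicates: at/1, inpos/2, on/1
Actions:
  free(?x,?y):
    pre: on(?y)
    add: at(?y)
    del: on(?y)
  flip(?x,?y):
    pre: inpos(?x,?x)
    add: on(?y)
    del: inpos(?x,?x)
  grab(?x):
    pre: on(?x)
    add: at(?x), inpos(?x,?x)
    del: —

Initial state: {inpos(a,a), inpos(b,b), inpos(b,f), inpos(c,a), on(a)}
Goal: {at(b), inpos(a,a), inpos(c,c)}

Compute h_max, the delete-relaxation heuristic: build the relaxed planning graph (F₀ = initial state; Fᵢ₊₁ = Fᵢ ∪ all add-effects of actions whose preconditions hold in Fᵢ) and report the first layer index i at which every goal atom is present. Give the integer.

F0 = init (5 atoms)
F1 = F0 ∪ {at(a), on(b), on(c), on(f)}  (9 atoms)
F2 = F1 ∪ {at(b), at(c), at(f), inpos(c,c), inpos(f,f)}  (14 atoms)
goal ⊆ F2  ⇒  h_max = 2

2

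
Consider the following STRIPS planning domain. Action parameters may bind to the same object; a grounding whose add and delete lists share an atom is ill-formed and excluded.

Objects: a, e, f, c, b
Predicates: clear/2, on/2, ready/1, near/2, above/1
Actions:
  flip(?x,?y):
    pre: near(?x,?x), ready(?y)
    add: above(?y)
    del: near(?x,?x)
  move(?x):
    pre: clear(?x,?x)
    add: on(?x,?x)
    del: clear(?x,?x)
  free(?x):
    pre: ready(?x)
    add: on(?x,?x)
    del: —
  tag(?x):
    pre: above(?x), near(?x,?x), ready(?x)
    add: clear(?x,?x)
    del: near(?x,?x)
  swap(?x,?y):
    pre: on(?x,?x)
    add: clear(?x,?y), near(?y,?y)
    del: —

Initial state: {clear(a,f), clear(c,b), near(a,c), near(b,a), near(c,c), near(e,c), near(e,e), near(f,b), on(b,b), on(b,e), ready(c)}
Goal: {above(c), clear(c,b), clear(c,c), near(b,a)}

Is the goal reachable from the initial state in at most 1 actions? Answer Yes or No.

No

1. flip(e,c)  →  {above(c), clear(a,f), clear(c,b), near(a,c), near(b,a), near(c,c), near(e,c), near(f,b), on(b,b), on(b,e), ready(c)}
2. tag(c)  →  {above(c), clear(a,f), clear(c,b), clear(c,c), near(a,c), near(b,a), near(e,c), near(f,b), on(b,b), on(b,e), ready(c)}
optimal plan length = 2; 2 > 1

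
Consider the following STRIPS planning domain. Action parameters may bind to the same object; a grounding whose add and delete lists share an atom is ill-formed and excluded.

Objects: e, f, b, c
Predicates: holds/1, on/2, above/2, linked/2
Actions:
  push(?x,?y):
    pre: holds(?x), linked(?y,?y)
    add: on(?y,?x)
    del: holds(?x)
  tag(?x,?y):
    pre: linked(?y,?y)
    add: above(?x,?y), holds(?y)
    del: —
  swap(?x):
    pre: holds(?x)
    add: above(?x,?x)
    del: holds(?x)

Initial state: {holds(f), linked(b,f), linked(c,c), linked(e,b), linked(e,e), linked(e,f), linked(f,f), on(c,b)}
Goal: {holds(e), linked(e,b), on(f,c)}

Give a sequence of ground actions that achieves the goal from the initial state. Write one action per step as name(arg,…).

tag(e,e); tag(e,c); push(c,f)

1. tag(e,e)  →  {above(e,e), holds(e), holds(f), linked(b,f), linked(c,c), linked(e,b), linked(e,e), linked(e,f), linked(f,f), on(c,b)}
2. tag(e,c)  →  {above(e,c), above(e,e), holds(c), holds(e), holds(f), linked(b,f), linked(c,c), linked(e,b), linked(e,e), linked(e,f), linked(f,f), on(c,b)}
3. push(c,f)  →  {above(e,c), above(e,e), holds(e), holds(f), linked(b,f), linked(c,c), linked(e,b), linked(e,e), linked(e,f), linked(f,f), on(c,b), on(f,c)}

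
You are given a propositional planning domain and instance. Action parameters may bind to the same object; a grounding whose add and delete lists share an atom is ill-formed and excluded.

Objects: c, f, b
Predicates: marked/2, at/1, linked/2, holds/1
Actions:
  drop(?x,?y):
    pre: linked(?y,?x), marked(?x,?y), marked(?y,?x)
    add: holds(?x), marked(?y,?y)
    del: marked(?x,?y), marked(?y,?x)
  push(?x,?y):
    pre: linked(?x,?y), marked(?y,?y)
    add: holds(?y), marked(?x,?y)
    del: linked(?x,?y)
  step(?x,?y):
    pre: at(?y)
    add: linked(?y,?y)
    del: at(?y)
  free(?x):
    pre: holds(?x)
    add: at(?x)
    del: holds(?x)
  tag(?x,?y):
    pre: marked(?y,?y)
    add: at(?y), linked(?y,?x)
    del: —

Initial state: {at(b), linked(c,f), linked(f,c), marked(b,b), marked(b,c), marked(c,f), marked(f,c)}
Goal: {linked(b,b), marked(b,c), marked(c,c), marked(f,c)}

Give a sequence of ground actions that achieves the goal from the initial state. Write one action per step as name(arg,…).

1. drop(f,c)  →  {at(b), holds(f), linked(c,f), linked(f,c), marked(b,b), marked(b,c), marked(c,c)}
2. push(f,c)  →  {at(b), holds(c), holds(f), linked(c,f), marked(b,b), marked(b,c), marked(c,c), marked(f,c)}
3. step(c,b)  →  {holds(c), holds(f), linked(b,b), linked(c,f), marked(b,b), marked(b,c), marked(c,c), marked(f,c)}

drop(f,c); push(f,c); step(c,b)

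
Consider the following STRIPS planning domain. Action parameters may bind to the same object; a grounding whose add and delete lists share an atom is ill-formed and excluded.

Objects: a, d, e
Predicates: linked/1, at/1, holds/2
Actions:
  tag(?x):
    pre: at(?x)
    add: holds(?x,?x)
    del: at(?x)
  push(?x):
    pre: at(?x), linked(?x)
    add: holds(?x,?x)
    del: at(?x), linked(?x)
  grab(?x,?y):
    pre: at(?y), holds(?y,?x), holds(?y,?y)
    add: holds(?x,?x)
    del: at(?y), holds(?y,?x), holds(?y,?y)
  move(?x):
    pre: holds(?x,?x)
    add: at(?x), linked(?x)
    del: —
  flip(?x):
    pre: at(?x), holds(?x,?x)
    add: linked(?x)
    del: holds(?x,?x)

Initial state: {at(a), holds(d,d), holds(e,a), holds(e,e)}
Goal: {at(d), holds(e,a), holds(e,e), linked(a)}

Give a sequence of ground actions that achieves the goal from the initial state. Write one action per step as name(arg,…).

tag(a); move(a); move(d)

1. tag(a)  →  {holds(a,a), holds(d,d), holds(e,a), holds(e,e)}
2. move(a)  →  {at(a), holds(a,a), holds(d,d), holds(e,a), holds(e,e), linked(a)}
3. move(d)  →  {at(a), at(d), holds(a,a), holds(d,d), holds(e,a), holds(e,e), linked(a), linked(d)}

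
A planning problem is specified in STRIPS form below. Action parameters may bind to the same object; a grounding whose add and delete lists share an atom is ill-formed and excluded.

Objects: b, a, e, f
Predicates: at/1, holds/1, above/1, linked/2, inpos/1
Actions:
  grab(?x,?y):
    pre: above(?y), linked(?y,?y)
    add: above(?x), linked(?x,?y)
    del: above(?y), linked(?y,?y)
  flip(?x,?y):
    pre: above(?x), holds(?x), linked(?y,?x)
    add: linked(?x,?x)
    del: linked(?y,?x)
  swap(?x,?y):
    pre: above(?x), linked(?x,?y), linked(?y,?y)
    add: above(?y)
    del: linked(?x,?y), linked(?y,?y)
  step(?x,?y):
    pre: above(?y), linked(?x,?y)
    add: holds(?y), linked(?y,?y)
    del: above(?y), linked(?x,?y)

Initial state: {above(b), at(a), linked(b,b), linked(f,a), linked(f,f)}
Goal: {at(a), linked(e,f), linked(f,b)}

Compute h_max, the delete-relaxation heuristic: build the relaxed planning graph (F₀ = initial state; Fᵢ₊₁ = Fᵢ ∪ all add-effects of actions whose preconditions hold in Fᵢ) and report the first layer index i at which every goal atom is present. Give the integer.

F0 = init (5 atoms)
F1 = F0 ∪ {above(a), above(e), above(f), linked(a,b), linked(e,b), linked(f,b)}  (11 atoms)
F2 = F1 ∪ {holds(a), holds(b), linked(a,a), linked(a,f), linked(b,f), linked(e,f)}  (17 atoms)
goal ⊆ F2  ⇒  h_max = 2

2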